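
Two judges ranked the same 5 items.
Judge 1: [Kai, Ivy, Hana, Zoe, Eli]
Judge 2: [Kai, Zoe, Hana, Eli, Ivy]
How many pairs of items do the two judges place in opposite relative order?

There are 4 discordant pairs.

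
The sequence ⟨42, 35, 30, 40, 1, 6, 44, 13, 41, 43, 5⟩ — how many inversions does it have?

Element-by-element contributions:
42 → 35, 30, 40, 1, 6, 13, 41, 5 → 8
35 → 30, 1, 6, 13, 5 → 5
30 → 1, 6, 13, 5 → 4
40 → 1, 6, 13, 5 → 4
1 → none → 0
6 → 5 → 1
44 → 13, 41, 43, 5 → 4
13 → 5 → 1
41 → 5 → 1
43 → 5 → 1
5 → none → 0
Sum: 8 + 5 + 4 + 4 + 0 + 1 + 4 + 1 + 1 + 1 + 0 = 29

29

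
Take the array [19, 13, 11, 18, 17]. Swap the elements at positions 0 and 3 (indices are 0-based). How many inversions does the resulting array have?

Positions 0 and 3 hold 19 and 18; after swapping, the array is [18, 13, 11, 19, 17].
Element-by-element contributions:
18 → 13, 11, 17 → 3
13 → 11 → 1
11 → none → 0
19 → 17 → 1
17 → none → 0
Sum: 3 + 1 + 0 + 1 + 0 = 5

Inversions: 5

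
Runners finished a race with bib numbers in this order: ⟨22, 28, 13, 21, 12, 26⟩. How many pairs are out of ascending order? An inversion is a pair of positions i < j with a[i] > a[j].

There are 9 inversions.

Out-of-order index pairs (0-indexed):
(0,2): 22 > 13
(0,3): 22 > 21
(0,4): 22 > 12
(1,2): 28 > 13
(1,3): 28 > 21
(1,4): 28 > 12
(1,5): 28 > 26
(2,4): 13 > 12
(3,4): 21 > 12
That's 9 pairs.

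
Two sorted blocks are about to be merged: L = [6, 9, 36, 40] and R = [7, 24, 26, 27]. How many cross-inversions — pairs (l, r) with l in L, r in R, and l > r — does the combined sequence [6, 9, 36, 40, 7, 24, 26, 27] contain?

Count, for every r in R, how many entries of L exceed r:
r = 7: 9, 36, 40 → 3
r = 24: 36, 40 → 2
r = 26: 36, 40 → 2
r = 27: 36, 40 → 2
Cross-inversions: 3 + 2 + 2 + 2 = 9

9 cross-inversions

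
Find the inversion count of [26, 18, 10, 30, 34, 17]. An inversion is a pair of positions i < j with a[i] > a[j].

Out-of-order index pairs (0-indexed):
(0,1): 26 > 18
(0,2): 26 > 10
(0,5): 26 > 17
(1,2): 18 > 10
(1,5): 18 > 17
(3,5): 30 > 17
(4,5): 34 > 17
That's 7 pairs.

7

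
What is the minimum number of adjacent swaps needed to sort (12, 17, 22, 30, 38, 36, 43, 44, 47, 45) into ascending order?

The minimum number of adjacent swaps to sort an array equals its inversion count, since every such swap removes exactly one inversion.
Count inversions — for each element, later elements that are smaller:
12: none → 0
17: none → 0
22: none → 0
30: none → 0
38: 36 → 1
36: none → 0
43: none → 0
44: none → 0
47: 45 → 1
45: none → 0
Total inversions: 0 + 0 + 0 + 0 + 1 + 0 + 0 + 0 + 1 + 0 = 2

2 adjacent swaps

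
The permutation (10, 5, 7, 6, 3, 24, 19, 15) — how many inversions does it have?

Count, for each position, how many later elements it exceeds:
10 → 5, 7, 6, 3 → 4
5 → 3 → 1
7 → 6, 3 → 2
6 → 3 → 1
3 → none → 0
24 → 19, 15 → 2
19 → 15 → 1
15 → none → 0
Sum: 4 + 1 + 2 + 1 + 0 + 2 + 1 + 0 = 11

Inversions: 11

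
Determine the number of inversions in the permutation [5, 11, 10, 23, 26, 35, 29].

Element-by-element contributions:
5: 0
11: 1
10: 0
23: 0
26: 0
35: 1
29: 0
Sum: 0 + 1 + 0 + 0 + 0 + 1 + 0 = 2

2 inversions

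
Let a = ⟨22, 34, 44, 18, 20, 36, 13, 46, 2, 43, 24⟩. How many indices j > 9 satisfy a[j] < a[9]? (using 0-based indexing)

The element at index 9 is 43.
Elements after it: 24
Those smaller than 43: 24

1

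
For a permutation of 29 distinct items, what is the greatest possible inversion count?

406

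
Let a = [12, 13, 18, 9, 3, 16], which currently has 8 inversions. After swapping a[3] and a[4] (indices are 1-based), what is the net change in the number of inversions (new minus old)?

-1

Positions 3 and 4 hold 18 and 9; after swapping, the array is [12, 13, 9, 18, 3, 16].
Count, for each position, how many later elements it exceeds:
12 → 9, 3 → 2
13 → 9, 3 → 2
9 → 3 → 1
18 → 3, 16 → 2
3 → none → 0
16 → none → 0
Sum: 2 + 2 + 1 + 2 + 0 + 0 = 7
Change: 7 − 8 = -1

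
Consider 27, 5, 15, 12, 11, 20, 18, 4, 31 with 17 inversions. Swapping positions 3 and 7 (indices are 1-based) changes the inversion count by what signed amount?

+1

Positions 3 and 7 hold 15 and 18; after swapping, the array is [27, 5, 18, 12, 11, 20, 15, 4, 31].
Count, for each position, how many later elements it exceeds:
27: 7
5: 1
18: 4
12: 2
11: 1
20: 2
15: 1
4: 0
31: 0
Sum: 7 + 1 + 4 + 2 + 1 + 2 + 1 + 0 + 0 = 18
Change: 18 − 17 = +1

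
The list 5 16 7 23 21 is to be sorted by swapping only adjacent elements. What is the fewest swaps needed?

Swaps: 2

The minimum number of adjacent swaps to sort an array equals its inversion count, since every such swap removes exactly one inversion.
Count inversions — for each element, later elements that are smaller:
5: none → 0
16: 7 → 1
7: none → 0
23: 21 → 1
21: none → 0
Total inversions: 0 + 1 + 0 + 1 + 0 = 2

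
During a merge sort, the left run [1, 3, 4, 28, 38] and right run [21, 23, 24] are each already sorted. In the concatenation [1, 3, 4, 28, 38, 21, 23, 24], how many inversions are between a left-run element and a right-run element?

Cross-inversions: 6

Count, for every r in R, how many entries of L exceed r:
r = 21: 28, 38 → 2
r = 23: 28, 38 → 2
r = 24: 28, 38 → 2
Cross-inversions: 2 + 2 + 2 = 6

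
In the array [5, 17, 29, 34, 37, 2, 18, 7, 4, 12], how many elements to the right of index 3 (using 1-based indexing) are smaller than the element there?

5 such elements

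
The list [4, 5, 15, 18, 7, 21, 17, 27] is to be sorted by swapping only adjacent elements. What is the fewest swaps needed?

Minimum adjacent swaps = number of inversions (each swap of adjacent out-of-order elements removes one inversion and no swap can remove more).
Count inversions — for each element, later elements that are smaller:
4: none → 0
5: none → 0
15: 7 → 1
18: 7, 17 → 2
7: none → 0
21: 17 → 1
17: none → 0
27: none → 0
Total inversions: 0 + 0 + 1 + 2 + 0 + 1 + 0 + 0 = 4

4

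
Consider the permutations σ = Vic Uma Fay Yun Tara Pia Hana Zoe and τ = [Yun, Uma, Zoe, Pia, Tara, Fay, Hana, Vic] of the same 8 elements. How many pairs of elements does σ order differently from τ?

16 discordant pairs

Assign each item its position (1..8) in the first ordering, then rewrite the second ordering as that position sequence:
positions: Vic→1, Uma→2, Fay→3, Yun→4, Tara→5, Pia→6, Hana→7, Zoe→8
second ordering as positions: [4, 2, 8, 6, 5, 3, 7, 1]
Discordant pairs = inversions in this position sequence.
4: 2, 3, 1 → 3
2: 1 → 1
8: 6, 5, 3, 7, 1 → 5
6: 5, 3, 1 → 3
5: 3, 1 → 2
3: 1 → 1
7: 1 → 1
1: 0
Total: 3 + 1 + 5 + 3 + 2 + 1 + 1 + 0 = 16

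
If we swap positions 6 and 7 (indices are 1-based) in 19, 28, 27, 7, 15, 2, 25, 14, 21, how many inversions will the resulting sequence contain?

23 inversions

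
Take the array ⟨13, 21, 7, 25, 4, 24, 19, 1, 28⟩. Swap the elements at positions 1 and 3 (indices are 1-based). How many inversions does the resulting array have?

16

Positions 1 and 3 hold 13 and 7; after swapping, the array is [7, 21, 13, 25, 4, 24, 19, 1, 28].
Count, for each position, how many later elements it exceeds:
7 → 4, 1 → 2
21 → 13, 4, 19, 1 → 4
13 → 4, 1 → 2
25 → 4, 24, 19, 1 → 4
4 → 1 → 1
24 → 19, 1 → 2
19 → 1 → 1
1 → none → 0
28 → none → 0
Sum: 2 + 4 + 2 + 4 + 1 + 2 + 1 + 0 + 0 = 16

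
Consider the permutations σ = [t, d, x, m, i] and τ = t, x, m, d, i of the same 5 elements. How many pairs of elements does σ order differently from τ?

There are 2 discordant pairs.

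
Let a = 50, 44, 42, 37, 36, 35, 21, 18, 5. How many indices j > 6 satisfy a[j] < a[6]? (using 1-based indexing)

3

The element at index 6 is 35.
Elements after it: 21, 18, 5
Those smaller than 35: 21, 18, 5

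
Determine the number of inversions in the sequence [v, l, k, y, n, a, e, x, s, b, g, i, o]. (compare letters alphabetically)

45

Element-by-element contributions:
v: 10
l: 6
k: 5
y: 9
n: 5
a: 0
e: 1
x: 5
s: 4
b: 0
g: 0
i: 0
o: 0
Sum: 10 + 6 + 5 + 9 + 5 + 0 + 1 + 5 + 4 + 0 + 0 + 0 + 0 = 45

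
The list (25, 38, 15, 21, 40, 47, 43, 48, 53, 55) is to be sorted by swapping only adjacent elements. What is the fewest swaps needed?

Minimum adjacent swaps = number of inversions (each swap of adjacent out-of-order elements removes one inversion and no swap can remove more).
Count inversions — for each element, later elements that are smaller:
25: 15, 21 → 2
38: 15, 21 → 2
15: none → 0
21: none → 0
40: none → 0
47: 43 → 1
43: none → 0
48: none → 0
53: none → 0
55: none → 0
Total inversions: 2 + 2 + 0 + 0 + 0 + 1 + 0 + 0 + 0 + 0 = 5

5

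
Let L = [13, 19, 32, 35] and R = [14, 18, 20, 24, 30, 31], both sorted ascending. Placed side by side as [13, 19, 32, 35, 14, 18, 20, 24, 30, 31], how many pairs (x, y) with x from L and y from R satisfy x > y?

Take each right-half value and tally the left-half values above it:
r = 14: 19, 32, 35 → 3
r = 18: 19, 32, 35 → 3
r = 20: 32, 35 → 2
r = 24: 32, 35 → 2
r = 30: 32, 35 → 2
r = 31: 32, 35 → 2
Cross-inversions: 3 + 3 + 2 + 2 + 2 + 2 = 14

Split inversions: 14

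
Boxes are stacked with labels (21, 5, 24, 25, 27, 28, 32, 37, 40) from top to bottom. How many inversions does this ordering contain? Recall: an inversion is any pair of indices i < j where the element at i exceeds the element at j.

Element-by-element contributions:
21 → 5 → 1
5 → none → 0
24 → none → 0
25 → none → 0
27 → none → 0
28 → none → 0
32 → none → 0
37 → none → 0
40 → none → 0
Sum: 1 + 0 + 0 + 0 + 0 + 0 + 0 + 0 + 0 = 1

Inversions: 1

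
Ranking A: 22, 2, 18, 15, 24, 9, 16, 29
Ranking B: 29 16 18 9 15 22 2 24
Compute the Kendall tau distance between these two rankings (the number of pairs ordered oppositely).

21

Assign each item its position (1..8) in the first ordering, then rewrite the second ordering as that position sequence:
positions: 22→1, 2→2, 18→3, 15→4, 24→5, 9→6, 16→7, 29→8
second ordering as positions: [8, 7, 3, 6, 4, 1, 2, 5]
Discordant pairs = inversions in this position sequence.
8: 7, 3, 6, 4, 1, 2, 5 → 7
7: 3, 6, 4, 1, 2, 5 → 6
3: 1, 2 → 2
6: 4, 1, 2, 5 → 4
4: 1, 2 → 2
1: 0
2: 0
5: 0
Total: 7 + 6 + 2 + 4 + 2 + 0 + 0 + 0 = 21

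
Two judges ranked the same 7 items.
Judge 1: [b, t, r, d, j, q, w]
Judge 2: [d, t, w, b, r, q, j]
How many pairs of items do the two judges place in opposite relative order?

Assign each item its position (1..7) in the first ordering, then rewrite the second ordering as that position sequence:
positions: b→1, t→2, r→3, d→4, j→5, q→6, w→7
second ordering as positions: [4, 2, 7, 1, 3, 6, 5]
Discordant pairs = inversions in this position sequence.
4: 2, 1, 3 → 3
2: 1 → 1
7: 1, 3, 6, 5 → 4
1: 0
3: 0
6: 5 → 1
5: 0
Total: 3 + 1 + 4 + 0 + 0 + 1 + 0 = 9

9 discordant pairs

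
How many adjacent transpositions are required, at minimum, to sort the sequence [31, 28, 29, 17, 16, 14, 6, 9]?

26

Minimum adjacent swaps = number of inversions (each swap of adjacent out-of-order elements removes one inversion and no swap can remove more).
Count inversions — for each element, later elements that are smaller:
31: 28, 29, 17, 16, 14, 6, 9 → 7
28: 17, 16, 14, 6, 9 → 5
29: 17, 16, 14, 6, 9 → 5
17: 16, 14, 6, 9 → 4
16: 14, 6, 9 → 3
14: 6, 9 → 2
6: none → 0
9: none → 0
Total inversions: 7 + 5 + 5 + 4 + 3 + 2 + 0 + 0 = 26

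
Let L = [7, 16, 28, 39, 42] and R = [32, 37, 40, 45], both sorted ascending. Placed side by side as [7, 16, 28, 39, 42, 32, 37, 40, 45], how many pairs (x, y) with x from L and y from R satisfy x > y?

5 split inversions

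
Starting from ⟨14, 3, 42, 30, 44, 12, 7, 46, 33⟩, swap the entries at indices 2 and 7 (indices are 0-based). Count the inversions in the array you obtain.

Positions 2 and 7 hold 42 and 46; after swapping, the array is [14, 3, 46, 30, 44, 12, 7, 42, 33].
Element-by-element contributions:
14 → 3, 12, 7 → 3
3 → none → 0
46 → 30, 44, 12, 7, 42, 33 → 6
30 → 12, 7 → 2
44 → 12, 7, 42, 33 → 4
12 → 7 → 1
7 → none → 0
42 → 33 → 1
33 → none → 0
Sum: 3 + 0 + 6 + 2 + 4 + 1 + 0 + 1 + 0 = 17

Inversions: 17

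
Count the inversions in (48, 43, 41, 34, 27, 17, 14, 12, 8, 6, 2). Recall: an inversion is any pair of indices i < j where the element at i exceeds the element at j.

Inversions: 55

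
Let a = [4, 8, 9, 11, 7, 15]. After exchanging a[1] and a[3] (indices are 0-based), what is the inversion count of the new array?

6 inversions

Positions 1 and 3 hold 8 and 11; after swapping, the array is [4, 11, 9, 8, 7, 15].
Count, for each position, how many later elements it exceeds:
4: 0
11: 3
9: 2
8: 1
7: 0
15: 0
Sum: 0 + 3 + 2 + 1 + 0 + 0 = 6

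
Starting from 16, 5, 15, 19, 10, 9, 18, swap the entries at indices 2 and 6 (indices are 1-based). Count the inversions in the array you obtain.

Positions 2 and 6 hold 5 and 9; after swapping, the array is [16, 9, 15, 19, 10, 5, 18].
Count, for each position, how many later elements it exceeds:
16 → 9, 15, 10, 5 → 4
9 → 5 → 1
15 → 10, 5 → 2
19 → 10, 5, 18 → 3
10 → 5 → 1
5 → none → 0
18 → none → 0
Sum: 4 + 1 + 2 + 3 + 1 + 0 + 0 = 11

11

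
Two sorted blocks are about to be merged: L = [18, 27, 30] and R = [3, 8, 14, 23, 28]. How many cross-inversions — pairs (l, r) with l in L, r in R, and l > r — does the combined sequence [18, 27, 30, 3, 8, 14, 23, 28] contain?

Cross-inversions: 12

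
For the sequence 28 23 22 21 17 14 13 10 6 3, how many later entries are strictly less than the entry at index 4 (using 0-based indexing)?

5

The element at index 4 is 17.
Elements after it: 14, 13, 10, 6, 3
Those smaller than 17: 14, 13, 10, 6, 3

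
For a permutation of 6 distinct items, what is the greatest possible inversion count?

There are 15 inversions.

A reversed (strictly descending) arrangement makes every pair an inversion, giving C(6, 2) inversions.
C(6, 2) = 6·5/2 = 15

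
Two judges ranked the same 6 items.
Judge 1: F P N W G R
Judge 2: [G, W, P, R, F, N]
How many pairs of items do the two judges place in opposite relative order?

Discordant pairs: 10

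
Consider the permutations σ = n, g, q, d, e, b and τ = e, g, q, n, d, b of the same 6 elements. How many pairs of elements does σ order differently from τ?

6

Assign each item its position (1..6) in the first ordering, then rewrite the second ordering as that position sequence:
positions: n→1, g→2, q→3, d→4, e→5, b→6
second ordering as positions: [5, 2, 3, 1, 4, 6]
Discordant pairs = inversions in this position sequence.
5: 2, 3, 1, 4 → 4
2: 1 → 1
3: 1 → 1
1: 0
4: 0
6: 0
Total: 4 + 1 + 1 + 0 + 0 + 0 = 6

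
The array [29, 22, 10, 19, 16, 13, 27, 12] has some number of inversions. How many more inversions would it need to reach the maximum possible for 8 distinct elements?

9

Maximum inversions for 8 distinct elements is C(8, 2) = 8·7/2 = 28.
Current inversions — for each element, count later smaller elements:
29: 7
22: 5
10: 0
19: 3
16: 2
13: 1
27: 1
12: 0
Current total: 7 + 5 + 0 + 3 + 2 + 1 + 1 + 0 = 19
Shortfall: 28 − 19 = 9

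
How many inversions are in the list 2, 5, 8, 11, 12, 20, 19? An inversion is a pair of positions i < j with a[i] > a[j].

Out-of-order index pairs (1-indexed):
(6,7): 20 > 19
That's 1 pair.

Inversions: 1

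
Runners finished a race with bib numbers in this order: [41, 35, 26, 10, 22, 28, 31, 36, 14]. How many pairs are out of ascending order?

There are 21 out-of-order pairs.

Sweep left to right; for each value list the smaller values that follow it:
41: 8
35: 6
26: 3
10: 0
22: 1
28: 1
31: 1
36: 1
14: 0
Sum: 8 + 6 + 3 + 0 + 1 + 1 + 1 + 1 + 0 = 21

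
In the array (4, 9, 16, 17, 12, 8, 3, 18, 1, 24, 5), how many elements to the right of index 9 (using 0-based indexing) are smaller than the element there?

1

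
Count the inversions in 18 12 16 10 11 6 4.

19

Element-by-element contributions:
18: 6
12: 4
16: 4
10: 2
11: 2
6: 1
4: 0
Sum: 6 + 4 + 4 + 2 + 2 + 1 + 0 = 19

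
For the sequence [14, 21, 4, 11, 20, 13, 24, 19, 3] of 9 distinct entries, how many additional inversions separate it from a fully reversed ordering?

Maximum inversions for 9 distinct elements is C(9, 2) = 9·8/2 = 36.
Current inversions — for each element, count later smaller elements:
14: 4
21: 6
4: 1
11: 1
20: 3
13: 1
24: 2
19: 1
3: 0
Current total: 4 + 6 + 1 + 1 + 3 + 1 + 2 + 1 + 0 = 19
Shortfall: 36 − 19 = 17

17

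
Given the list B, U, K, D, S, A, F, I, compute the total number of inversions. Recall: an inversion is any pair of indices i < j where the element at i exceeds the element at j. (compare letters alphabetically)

15

For each element, count later entries that are smaller:
B: 1
U: 6
K: 4
D: 1
S: 3
A: 0
F: 0
I: 0
Sum: 1 + 6 + 4 + 1 + 3 + 0 + 0 + 0 = 15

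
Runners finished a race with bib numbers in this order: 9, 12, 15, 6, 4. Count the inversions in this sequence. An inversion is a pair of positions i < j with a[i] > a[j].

7 out-of-order pairs

For each element, count later entries that are smaller:
9: 2
12: 2
15: 2
6: 1
4: 0
Sum: 2 + 2 + 2 + 1 + 0 = 7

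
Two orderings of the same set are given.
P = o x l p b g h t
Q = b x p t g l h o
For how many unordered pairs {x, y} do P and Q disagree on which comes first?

Assign each item its position (1..8) in the first ordering, then rewrite the second ordering as that position sequence:
positions: o→1, x→2, l→3, p→4, b→5, g→6, h→7, t→8
second ordering as positions: [5, 2, 4, 8, 6, 3, 7, 1]
Discordant pairs = inversions in this position sequence.
5: 2, 4, 3, 1 → 4
2: 1 → 1
4: 3, 1 → 2
8: 6, 3, 7, 1 → 4
6: 3, 1 → 2
3: 1 → 1
7: 1 → 1
1: 0
Total: 4 + 1 + 2 + 4 + 2 + 1 + 1 + 0 = 15

Disagreeing pairs: 15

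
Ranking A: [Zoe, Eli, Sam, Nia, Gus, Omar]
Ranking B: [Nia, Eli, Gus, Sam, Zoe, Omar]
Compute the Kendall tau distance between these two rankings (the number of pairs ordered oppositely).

7

Assign each item its position (1..6) in the first ordering, then rewrite the second ordering as that position sequence:
positions: Zoe→1, Eli→2, Sam→3, Nia→4, Gus→5, Omar→6
second ordering as positions: [4, 2, 5, 3, 1, 6]
Discordant pairs = inversions in this position sequence.
4: 2, 3, 1 → 3
2: 1 → 1
5: 3, 1 → 2
3: 1 → 1
1: 0
6: 0
Total: 3 + 1 + 2 + 1 + 0 + 0 = 7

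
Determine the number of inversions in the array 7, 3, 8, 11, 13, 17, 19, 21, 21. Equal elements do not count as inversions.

Count, for each position, how many later elements it exceeds:
7: 1
3: 0
8: 0
11: 0
13: 0
17: 0
19: 0
21: 0
21: 0
Sum: 1 + 0 + 0 + 0 + 0 + 0 + 0 + 0 + 0 = 1

1 inversion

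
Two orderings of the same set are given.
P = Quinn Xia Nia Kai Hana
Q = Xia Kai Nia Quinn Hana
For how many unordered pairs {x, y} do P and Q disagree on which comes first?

4 disagreeing pairs

Assign each item its position (1..5) in the first ordering, then rewrite the second ordering as that position sequence:
positions: Quinn→1, Xia→2, Nia→3, Kai→4, Hana→5
second ordering as positions: [2, 4, 3, 1, 5]
Discordant pairs = inversions in this position sequence.
2: 1 → 1
4: 3, 1 → 2
3: 1 → 1
1: 0
5: 0
Total: 1 + 2 + 1 + 0 + 0 = 4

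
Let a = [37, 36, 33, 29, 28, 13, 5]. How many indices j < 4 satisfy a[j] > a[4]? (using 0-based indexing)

The element at index 4 is 28.
Elements before it: 37, 36, 33, 29
Those larger than 28: 37, 36, 33, 29

4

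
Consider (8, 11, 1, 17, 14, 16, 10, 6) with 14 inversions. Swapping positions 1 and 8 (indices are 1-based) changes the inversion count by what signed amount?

Positions 1 and 8 hold 8 and 6; after swapping, the array is [6, 11, 1, 17, 14, 16, 10, 8].
Count, for each position, how many later elements it exceeds:
6 → 1 → 1
11 → 1, 10, 8 → 3
1 → none → 0
17 → 14, 16, 10, 8 → 4
14 → 10, 8 → 2
16 → 10, 8 → 2
10 → 8 → 1
8 → none → 0
Sum: 1 + 3 + 0 + 4 + 2 + 2 + 1 + 0 = 13
Change: 13 − 14 = -1

-1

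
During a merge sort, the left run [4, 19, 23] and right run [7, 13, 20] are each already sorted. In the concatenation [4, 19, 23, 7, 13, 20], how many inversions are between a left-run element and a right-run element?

Take each right-half value and tally the left-half values above it:
r = 7: 19, 23 → 2
r = 13: 19, 23 → 2
r = 20: 23 → 1
Cross-inversions: 2 + 2 + 1 = 5

5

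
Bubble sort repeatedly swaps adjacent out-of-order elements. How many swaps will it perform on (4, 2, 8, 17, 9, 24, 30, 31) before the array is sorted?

Minimum adjacent swaps = number of inversions (each swap of adjacent out-of-order elements removes one inversion and no swap can remove more).
Count inversions — for each element, later elements that are smaller:
4: 2 → 1
2: none → 0
8: none → 0
17: 9 → 1
9: none → 0
24: none → 0
30: none → 0
31: none → 0
Total inversions: 1 + 0 + 0 + 1 + 0 + 0 + 0 + 0 = 2

2 adjacent swaps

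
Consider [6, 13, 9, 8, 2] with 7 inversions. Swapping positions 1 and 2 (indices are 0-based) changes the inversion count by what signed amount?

-1

Positions 1 and 2 hold 13 and 9; after swapping, the array is [6, 9, 13, 8, 2].
Count, for each position, how many later elements it exceeds:
6 → 2 → 1
9 → 8, 2 → 2
13 → 8, 2 → 2
8 → 2 → 1
2 → none → 0
Sum: 1 + 2 + 2 + 1 + 0 = 6
Change: 6 − 7 = -1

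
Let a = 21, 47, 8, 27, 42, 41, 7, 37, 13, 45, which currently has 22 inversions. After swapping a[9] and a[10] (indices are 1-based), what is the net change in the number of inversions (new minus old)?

Positions 9 and 10 hold 13 and 45; after swapping, the array is [21, 47, 8, 27, 42, 41, 7, 37, 45, 13].
For each element, count later entries that are smaller:
21 → 8, 7, 13 → 3
47 → 8, 27, 42, 41, 7, 37, 45, 13 → 8
8 → 7 → 1
27 → 7, 13 → 2
42 → 41, 7, 37, 13 → 4
41 → 7, 37, 13 → 3
7 → none → 0
37 → 13 → 1
45 → 13 → 1
13 → none → 0
Sum: 3 + 8 + 1 + 2 + 4 + 3 + 0 + 1 + 1 + 0 = 23
Change: 23 − 22 = +1

+1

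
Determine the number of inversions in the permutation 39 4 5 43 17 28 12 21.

Inversions: 13

Sweep left to right; for each value list the smaller values that follow it:
39 → 4, 5, 17, 28, 12, 21 → 6
4 → none → 0
5 → none → 0
43 → 17, 28, 12, 21 → 4
17 → 12 → 1
28 → 12, 21 → 2
12 → none → 0
21 → none → 0
Sum: 6 + 0 + 0 + 4 + 1 + 2 + 0 + 0 = 13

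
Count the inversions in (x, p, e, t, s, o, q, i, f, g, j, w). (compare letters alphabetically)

Sweep left to right; for each value list the smaller values that follow it:
x → p, e, t, s, o, q, i, f, g, j, w → 11
p → e, o, i, f, g, j → 6
e → none → 0
t → s, o, q, i, f, g, j → 7
s → o, q, i, f, g, j → 6
o → i, f, g, j → 4
q → i, f, g, j → 4
i → f, g → 2
f → none → 0
g → none → 0
j → none → 0
w → none → 0
Sum: 11 + 6 + 0 + 7 + 6 + 4 + 4 + 2 + 0 + 0 + 0 + 0 = 40

40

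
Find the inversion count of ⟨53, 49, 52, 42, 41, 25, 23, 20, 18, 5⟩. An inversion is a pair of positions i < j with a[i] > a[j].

Element-by-element contributions:
53 → 49, 52, 42, 41, 25, 23, 20, 18, 5 → 9
49 → 42, 41, 25, 23, 20, 18, 5 → 7
52 → 42, 41, 25, 23, 20, 18, 5 → 7
42 → 41, 25, 23, 20, 18, 5 → 6
41 → 25, 23, 20, 18, 5 → 5
25 → 23, 20, 18, 5 → 4
23 → 20, 18, 5 → 3
20 → 18, 5 → 2
18 → 5 → 1
5 → none → 0
Sum: 9 + 7 + 7 + 6 + 5 + 4 + 3 + 2 + 1 + 0 = 44

44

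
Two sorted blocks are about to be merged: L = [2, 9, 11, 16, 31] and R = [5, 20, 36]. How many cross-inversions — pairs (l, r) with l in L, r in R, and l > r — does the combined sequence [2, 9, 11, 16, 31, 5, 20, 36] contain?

Count, for every r in R, how many entries of L exceed r:
r = 5: 9, 11, 16, 31 → 4
r = 20: 31 → 1
r = 36: none → 0
Cross-inversions: 4 + 1 + 0 = 5

5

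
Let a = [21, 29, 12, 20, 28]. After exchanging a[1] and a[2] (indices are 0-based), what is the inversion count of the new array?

4

Positions 1 and 2 hold 29 and 12; after swapping, the array is [21, 12, 29, 20, 28].
Count, for each position, how many later elements it exceeds:
21: 2
12: 0
29: 2
20: 0
28: 0
Sum: 2 + 0 + 2 + 0 + 0 = 4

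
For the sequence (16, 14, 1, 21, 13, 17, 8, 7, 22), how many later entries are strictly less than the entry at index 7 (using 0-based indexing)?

0

The element at index 7 is 7.
Elements after it: 22
None of them are smaller than 7.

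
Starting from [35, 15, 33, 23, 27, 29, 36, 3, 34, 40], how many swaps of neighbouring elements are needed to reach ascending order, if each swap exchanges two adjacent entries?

There are 17 adjacent swaps.

Each adjacent swap fixes exactly one inversion, so the minimum swap count equals the number of inversions.
Count inversions — for each element, later elements that are smaller:
35: 15, 33, 23, 27, 29, 3, 34 → 7
15: 3 → 1
33: 23, 27, 29, 3 → 4
23: 3 → 1
27: 3 → 1
29: 3 → 1
36: 3, 34 → 2
3: none → 0
34: none → 0
40: none → 0
Total inversions: 7 + 1 + 4 + 1 + 1 + 1 + 2 + 0 + 0 + 0 = 17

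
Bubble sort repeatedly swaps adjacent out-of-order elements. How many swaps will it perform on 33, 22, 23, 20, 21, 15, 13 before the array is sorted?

Minimum adjacent swaps = number of inversions (each swap of adjacent out-of-order elements removes one inversion and no swap can remove more).
Count inversions — for each element, later elements that are smaller:
33: 22, 23, 20, 21, 15, 13 → 6
22: 20, 21, 15, 13 → 4
23: 20, 21, 15, 13 → 4
20: 15, 13 → 2
21: 15, 13 → 2
15: 13 → 1
13: none → 0
Total inversions: 6 + 4 + 4 + 2 + 2 + 1 + 0 = 19

19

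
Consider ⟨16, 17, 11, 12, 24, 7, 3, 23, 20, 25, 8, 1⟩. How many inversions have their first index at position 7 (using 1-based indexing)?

The element at index 7 is 3.
Elements after it: 23, 20, 25, 8, 1
Those smaller than 3: 1

1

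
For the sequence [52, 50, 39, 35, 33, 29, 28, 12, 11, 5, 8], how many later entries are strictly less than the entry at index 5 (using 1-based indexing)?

The element at index 5 is 33.
Elements after it: 29, 28, 12, 11, 5, 8
Those smaller than 33: 29, 28, 12, 11, 5, 8

6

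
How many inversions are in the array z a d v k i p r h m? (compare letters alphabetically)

22

Sweep left to right; for each value list the smaller values that follow it:
z: 9
a: 0
d: 0
v: 6
k: 2
i: 1
p: 2
r: 2
h: 0
m: 0
Sum: 9 + 0 + 0 + 6 + 2 + 1 + 2 + 2 + 0 + 0 = 22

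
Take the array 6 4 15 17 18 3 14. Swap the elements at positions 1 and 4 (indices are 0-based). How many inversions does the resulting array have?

Positions 1 and 4 hold 4 and 18; after swapping, the array is [6, 18, 15, 17, 4, 3, 14].
Element-by-element contributions:
6 → 4, 3 → 2
18 → 15, 17, 4, 3, 14 → 5
15 → 4, 3, 14 → 3
17 → 4, 3, 14 → 3
4 → 3 → 1
3 → none → 0
14 → none → 0
Sum: 2 + 5 + 3 + 3 + 1 + 0 + 0 = 14

14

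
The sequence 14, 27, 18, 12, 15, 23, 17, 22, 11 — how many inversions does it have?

For each element, count later entries that are smaller:
14: 2
27: 7
18: 4
12: 1
15: 1
23: 3
17: 1
22: 1
11: 0
Sum: 2 + 7 + 4 + 1 + 1 + 3 + 1 + 1 + 0 = 20

20 inversions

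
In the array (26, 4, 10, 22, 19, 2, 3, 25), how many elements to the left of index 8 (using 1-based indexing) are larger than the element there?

1 such element

The element at index 8 is 25.
Elements before it: 26, 4, 10, 22, 19, 2, 3
Those larger than 25: 26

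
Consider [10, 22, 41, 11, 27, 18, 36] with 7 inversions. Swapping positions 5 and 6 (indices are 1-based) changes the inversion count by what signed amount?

Positions 5 and 6 hold 27 and 18; after swapping, the array is [10, 22, 41, 11, 18, 27, 36].
Count, for each position, how many later elements it exceeds:
10 → none → 0
22 → 11, 18 → 2
41 → 11, 18, 27, 36 → 4
11 → none → 0
18 → none → 0
27 → none → 0
36 → none → 0
Sum: 0 + 2 + 4 + 0 + 0 + 0 + 0 = 6
Change: 6 − 7 = -1

-1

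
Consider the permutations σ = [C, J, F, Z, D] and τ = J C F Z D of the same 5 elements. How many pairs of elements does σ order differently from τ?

Assign each item its position (1..5) in the first ordering, then rewrite the second ordering as that position sequence:
positions: C→1, J→2, F→3, Z→4, D→5
second ordering as positions: [2, 1, 3, 4, 5]
Discordant pairs = inversions in this position sequence.
2: 1 → 1
1: 0
3: 0
4: 0
5: 0
Total: 1 + 0 + 0 + 0 + 0 = 1

1 discordant pair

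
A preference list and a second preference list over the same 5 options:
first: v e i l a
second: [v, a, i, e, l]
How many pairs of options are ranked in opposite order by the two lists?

Assign each item its position (1..5) in the first ordering, then rewrite the second ordering as that position sequence:
positions: v→1, e→2, i→3, l→4, a→5
second ordering as positions: [1, 5, 3, 2, 4]
Discordant pairs = inversions in this position sequence.
1: 0
5: 3, 2, 4 → 3
3: 2 → 1
2: 0
4: 0
Total: 0 + 3 + 1 + 0 + 0 = 4

4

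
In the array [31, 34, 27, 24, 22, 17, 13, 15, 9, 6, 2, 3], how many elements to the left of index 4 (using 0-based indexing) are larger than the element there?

The element at index 4 is 22.
Elements before it: 31, 34, 27, 24
Those larger than 22: 31, 34, 27, 24

4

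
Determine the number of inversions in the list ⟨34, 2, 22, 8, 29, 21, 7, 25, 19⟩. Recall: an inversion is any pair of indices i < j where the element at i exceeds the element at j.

Sweep left to right; for each value list the smaller values that follow it:
34 → 2, 22, 8, 29, 21, 7, 25, 19 → 8
2 → none → 0
22 → 8, 21, 7, 19 → 4
8 → 7 → 1
29 → 21, 7, 25, 19 → 4
21 → 7, 19 → 2
7 → none → 0
25 → 19 → 1
19 → none → 0
Sum: 8 + 0 + 4 + 1 + 4 + 2 + 0 + 1 + 0 = 20

20 inversions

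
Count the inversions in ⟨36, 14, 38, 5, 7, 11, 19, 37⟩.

For each element, count later entries that are smaller:
36 → 14, 5, 7, 11, 19 → 5
14 → 5, 7, 11 → 3
38 → 5, 7, 11, 19, 37 → 5
5 → none → 0
7 → none → 0
11 → none → 0
19 → none → 0
37 → none → 0
Sum: 5 + 3 + 5 + 0 + 0 + 0 + 0 + 0 = 13

13 inversions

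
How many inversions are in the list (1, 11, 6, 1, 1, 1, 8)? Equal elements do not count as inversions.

Count, for each position, how many later elements it exceeds:
1: 0
11: 5
6: 3
1: 0
1: 0
1: 0
8: 0
Sum: 0 + 5 + 3 + 0 + 0 + 0 + 0 = 8

8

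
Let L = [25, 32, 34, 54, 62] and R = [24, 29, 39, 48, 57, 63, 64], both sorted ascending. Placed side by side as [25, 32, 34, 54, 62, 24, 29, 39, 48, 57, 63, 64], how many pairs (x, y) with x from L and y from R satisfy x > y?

14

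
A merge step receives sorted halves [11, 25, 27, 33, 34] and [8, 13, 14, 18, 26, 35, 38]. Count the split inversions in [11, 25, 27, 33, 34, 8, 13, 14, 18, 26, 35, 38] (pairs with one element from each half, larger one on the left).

Count, for every r in R, how many entries of L exceed r:
r = 8: 11, 25, 27, 33, 34 → 5
r = 13: 25, 27, 33, 34 → 4
r = 14: 25, 27, 33, 34 → 4
r = 18: 25, 27, 33, 34 → 4
r = 26: 27, 33, 34 → 3
r = 35: none → 0
r = 38: none → 0
Cross-inversions: 5 + 4 + 4 + 4 + 3 + 0 + 0 = 20

20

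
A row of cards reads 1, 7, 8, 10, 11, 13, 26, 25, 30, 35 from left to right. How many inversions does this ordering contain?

There is 1 inversion.

Element-by-element contributions:
1: 0
7: 0
8: 0
10: 0
11: 0
13: 0
26: 1
25: 0
30: 0
35: 0
Sum: 0 + 0 + 0 + 0 + 0 + 0 + 1 + 0 + 0 + 0 = 1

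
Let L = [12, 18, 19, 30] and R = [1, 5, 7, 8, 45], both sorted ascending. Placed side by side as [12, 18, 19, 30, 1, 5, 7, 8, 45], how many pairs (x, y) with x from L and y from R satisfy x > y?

16

Take each right-half value and tally the left-half values above it:
r = 1: 12, 18, 19, 30 → 4
r = 5: 12, 18, 19, 30 → 4
r = 7: 12, 18, 19, 30 → 4
r = 8: 12, 18, 19, 30 → 4
r = 45: none → 0
Cross-inversions: 4 + 4 + 4 + 4 + 0 = 16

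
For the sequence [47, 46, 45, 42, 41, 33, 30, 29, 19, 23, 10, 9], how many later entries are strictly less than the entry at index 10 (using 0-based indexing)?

1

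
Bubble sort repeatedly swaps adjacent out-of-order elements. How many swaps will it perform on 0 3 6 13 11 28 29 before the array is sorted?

1 adjacent swap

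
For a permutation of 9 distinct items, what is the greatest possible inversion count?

There are 36 inversions.

A reversed (strictly descending) arrangement makes every pair an inversion, giving C(9, 2) inversions.
C(9, 2) = 9·8/2 = 36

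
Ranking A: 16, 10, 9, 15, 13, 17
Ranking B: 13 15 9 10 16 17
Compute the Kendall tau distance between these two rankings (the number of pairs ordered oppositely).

Assign each item its position (1..6) in the first ordering, then rewrite the second ordering as that position sequence:
positions: 16→1, 10→2, 9→3, 15→4, 13→5, 17→6
second ordering as positions: [5, 4, 3, 2, 1, 6]
Discordant pairs = inversions in this position sequence.
5: 4, 3, 2, 1 → 4
4: 3, 2, 1 → 3
3: 2, 1 → 2
2: 1 → 1
1: 0
6: 0
Total: 4 + 3 + 2 + 1 + 0 + 0 = 10

There are 10 discordant pairs.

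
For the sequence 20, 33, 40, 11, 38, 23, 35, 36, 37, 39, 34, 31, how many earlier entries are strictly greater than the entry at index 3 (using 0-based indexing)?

3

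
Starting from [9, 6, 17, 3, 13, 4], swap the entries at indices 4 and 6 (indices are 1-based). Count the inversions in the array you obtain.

10 inversions

Positions 4 and 6 hold 3 and 4; after swapping, the array is [9, 6, 17, 4, 13, 3].
For each element, count later entries that are smaller:
9: 3
6: 2
17: 3
4: 1
13: 1
3: 0
Sum: 3 + 2 + 3 + 1 + 1 + 0 = 10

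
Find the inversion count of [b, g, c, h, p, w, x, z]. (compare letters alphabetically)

1

For each element, count later entries that are smaller:
b → none → 0
g → c → 1
c → none → 0
h → none → 0
p → none → 0
w → none → 0
x → none → 0
z → none → 0
Sum: 0 + 1 + 0 + 0 + 0 + 0 + 0 + 0 = 1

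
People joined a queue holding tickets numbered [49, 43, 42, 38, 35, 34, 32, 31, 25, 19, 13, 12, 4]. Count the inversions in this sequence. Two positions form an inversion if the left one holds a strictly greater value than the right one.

78 inversions

Sweep left to right; for each value list the smaller values that follow it:
49 → 43, 42, 38, 35, 34, 32, 31, 25, 19, 13, 12, 4 → 12
43 → 42, 38, 35, 34, 32, 31, 25, 19, 13, 12, 4 → 11
42 → 38, 35, 34, 32, 31, 25, 19, 13, 12, 4 → 10
38 → 35, 34, 32, 31, 25, 19, 13, 12, 4 → 9
35 → 34, 32, 31, 25, 19, 13, 12, 4 → 8
34 → 32, 31, 25, 19, 13, 12, 4 → 7
32 → 31, 25, 19, 13, 12, 4 → 6
31 → 25, 19, 13, 12, 4 → 5
25 → 19, 13, 12, 4 → 4
19 → 13, 12, 4 → 3
13 → 12, 4 → 2
12 → 4 → 1
4 → none → 0
Sum: 12 + 11 + 10 + 9 + 8 + 7 + 6 + 5 + 4 + 3 + 2 + 1 + 0 = 78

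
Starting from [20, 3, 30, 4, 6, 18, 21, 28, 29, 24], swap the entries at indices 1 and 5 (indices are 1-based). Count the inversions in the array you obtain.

Inversions: 12

Positions 1 and 5 hold 20 and 6; after swapping, the array is [6, 3, 30, 4, 20, 18, 21, 28, 29, 24].
Sweep left to right; for each value list the smaller values that follow it:
6: 2
3: 0
30: 7
4: 0
20: 1
18: 0
21: 0
28: 1
29: 1
24: 0
Sum: 2 + 0 + 7 + 0 + 1 + 0 + 0 + 1 + 1 + 0 = 12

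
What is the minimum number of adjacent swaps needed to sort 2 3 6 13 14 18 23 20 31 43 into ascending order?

1

Minimum adjacent swaps = number of inversions (each swap of adjacent out-of-order elements removes one inversion and no swap can remove more).
Count inversions — for each element, later elements that are smaller:
2: none → 0
3: none → 0
6: none → 0
13: none → 0
14: none → 0
18: none → 0
23: 20 → 1
20: none → 0
31: none → 0
43: none → 0
Total inversions: 0 + 0 + 0 + 0 + 0 + 0 + 1 + 0 + 0 + 0 = 1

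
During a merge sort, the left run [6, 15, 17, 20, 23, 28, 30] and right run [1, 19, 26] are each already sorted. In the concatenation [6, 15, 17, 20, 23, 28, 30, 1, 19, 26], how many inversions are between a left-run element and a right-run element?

13

For each element r of the right run, count left-run elements greater than r:
r = 1: 6, 15, 17, 20, 23, 28, 30 → 7
r = 19: 20, 23, 28, 30 → 4
r = 26: 28, 30 → 2
Cross-inversions: 7 + 4 + 2 = 13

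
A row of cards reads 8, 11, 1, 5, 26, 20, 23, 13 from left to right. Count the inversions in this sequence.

For each element, count later entries that are smaller:
8: 2
11: 2
1: 0
5: 0
26: 3
20: 1
23: 1
13: 0
Sum: 2 + 2 + 0 + 0 + 3 + 1 + 1 + 0 = 9

9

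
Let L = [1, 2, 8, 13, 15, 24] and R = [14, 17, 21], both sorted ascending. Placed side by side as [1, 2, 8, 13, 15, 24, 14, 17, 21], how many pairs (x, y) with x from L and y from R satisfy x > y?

Take each right-half value and tally the left-half values above it:
r = 14: 15, 24 → 2
r = 17: 24 → 1
r = 21: 24 → 1
Cross-inversions: 2 + 1 + 1 = 4

4 split inversions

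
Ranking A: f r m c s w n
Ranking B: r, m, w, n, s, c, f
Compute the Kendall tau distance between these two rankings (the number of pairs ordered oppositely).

Assign each item its position (1..7) in the first ordering, then rewrite the second ordering as that position sequence:
positions: f→1, r→2, m→3, c→4, s→5, w→6, n→7
second ordering as positions: [2, 3, 6, 7, 5, 4, 1]
Discordant pairs = inversions in this position sequence.
2: 1 → 1
3: 1 → 1
6: 5, 4, 1 → 3
7: 5, 4, 1 → 3
5: 4, 1 → 2
4: 1 → 1
1: 0
Total: 1 + 1 + 3 + 3 + 2 + 1 + 0 = 11

11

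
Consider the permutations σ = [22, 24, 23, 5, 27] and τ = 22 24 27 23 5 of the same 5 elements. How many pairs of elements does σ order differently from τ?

2 discordant pairs

Assign each item its position (1..5) in the first ordering, then rewrite the second ordering as that position sequence:
positions: 22→1, 24→2, 23→3, 5→4, 27→5
second ordering as positions: [1, 2, 5, 3, 4]
Discordant pairs = inversions in this position sequence.
1: 0
2: 0
5: 3, 4 → 2
3: 0
4: 0
Total: 0 + 0 + 2 + 0 + 0 = 2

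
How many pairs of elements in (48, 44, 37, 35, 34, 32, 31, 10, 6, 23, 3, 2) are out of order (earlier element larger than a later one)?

There are 64 inversions.

Sweep left to right; for each value list the smaller values that follow it:
48: 11
44: 10
37: 9
35: 8
34: 7
32: 6
31: 5
10: 3
6: 2
23: 2
3: 1
2: 0
Sum: 11 + 10 + 9 + 8 + 7 + 6 + 5 + 3 + 2 + 2 + 1 + 0 = 64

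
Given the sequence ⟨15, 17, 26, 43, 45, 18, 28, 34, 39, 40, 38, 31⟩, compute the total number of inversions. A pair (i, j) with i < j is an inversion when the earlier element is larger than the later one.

For each element, count later entries that are smaller:
15 → none → 0
17 → none → 0
26 → 18 → 1
43 → 18, 28, 34, 39, 40, 38, 31 → 7
45 → 18, 28, 34, 39, 40, 38, 31 → 7
18 → none → 0
28 → none → 0
34 → 31 → 1
39 → 38, 31 → 2
40 → 38, 31 → 2
38 → 31 → 1
31 → none → 0
Sum: 0 + 0 + 1 + 7 + 7 + 0 + 0 + 1 + 2 + 2 + 1 + 0 = 21

21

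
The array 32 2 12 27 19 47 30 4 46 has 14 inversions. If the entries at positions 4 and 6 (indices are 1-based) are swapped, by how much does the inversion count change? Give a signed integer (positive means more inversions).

+1

Positions 4 and 6 hold 27 and 47; after swapping, the array is [32, 2, 12, 47, 19, 27, 30, 4, 46].
Sweep left to right; for each value list the smaller values that follow it:
32: 6
2: 0
12: 1
47: 5
19: 1
27: 1
30: 1
4: 0
46: 0
Sum: 6 + 0 + 1 + 5 + 1 + 1 + 1 + 0 + 0 = 15
Change: 15 − 14 = +1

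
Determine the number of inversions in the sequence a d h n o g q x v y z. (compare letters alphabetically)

Element-by-element contributions:
a: 0
d: 0
h: 1
n: 1
o: 1
g: 0
q: 0
x: 1
v: 0
y: 0
z: 0
Sum: 0 + 0 + 1 + 1 + 1 + 0 + 0 + 1 + 0 + 0 + 0 = 4

4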